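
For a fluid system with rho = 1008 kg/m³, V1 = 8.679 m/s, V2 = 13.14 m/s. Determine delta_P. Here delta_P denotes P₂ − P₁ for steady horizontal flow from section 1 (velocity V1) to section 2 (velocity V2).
Formula: \Delta P = \frac{1}{2} \rho (V_1^2 - V_2^2)
delta_P = 0.5·1008·(8.679² − 13.14²)/1000 = -49.06 kPa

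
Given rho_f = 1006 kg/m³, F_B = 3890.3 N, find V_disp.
Formula: F_B = \rho_f g V_{disp}
Substituting knowns: 3890.3 = 1006·9.81·V_disp
Solving for V_disp: V_disp = 3890.3/(1006·9.81) = 0.3942 m³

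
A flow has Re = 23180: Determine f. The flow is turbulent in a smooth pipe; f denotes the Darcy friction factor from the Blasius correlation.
Formula: f = \frac{0.316}{Re^{0.25}}
f = 0.316/23180^0.25 = 0.02561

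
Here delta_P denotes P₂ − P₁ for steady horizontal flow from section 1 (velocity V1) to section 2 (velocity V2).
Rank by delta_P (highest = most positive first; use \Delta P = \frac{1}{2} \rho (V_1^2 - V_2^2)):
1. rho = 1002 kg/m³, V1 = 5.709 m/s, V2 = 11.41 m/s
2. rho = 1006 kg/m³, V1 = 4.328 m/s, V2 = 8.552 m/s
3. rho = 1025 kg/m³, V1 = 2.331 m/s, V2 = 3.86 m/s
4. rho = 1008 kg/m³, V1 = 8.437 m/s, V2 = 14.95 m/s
Case 1: delta_P = -48.9 kPa
Case 2: delta_P = -27.37 kPa
Case 3: delta_P = -4.851 kPa
Case 4: delta_P = -76.77 kPa
Ranking (highest first): 3, 2, 1, 4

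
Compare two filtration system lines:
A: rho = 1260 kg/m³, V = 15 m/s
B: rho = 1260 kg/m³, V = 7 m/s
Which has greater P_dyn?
P_dyn(A) = 141.8 kPa, P_dyn(B) = 30.87 kPa. Answer: A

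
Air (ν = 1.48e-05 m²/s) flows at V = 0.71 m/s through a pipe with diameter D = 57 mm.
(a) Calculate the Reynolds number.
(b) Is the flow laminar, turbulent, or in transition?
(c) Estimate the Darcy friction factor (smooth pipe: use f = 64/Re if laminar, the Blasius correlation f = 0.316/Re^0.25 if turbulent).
(a) Re = V·D/ν = 0.71·0.057/1.48e-05 = 2734.5
(b) Flow regime: transition (2300 ≤ Re ≤ 4000)
(c) Friction factor: f ≈ 0.04 (transitional regime, no simple correlation)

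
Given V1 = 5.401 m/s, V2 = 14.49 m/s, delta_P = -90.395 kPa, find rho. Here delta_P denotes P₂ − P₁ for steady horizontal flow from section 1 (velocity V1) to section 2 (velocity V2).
Formula: \Delta P = \frac{1}{2} \rho (V_1^2 - V_2^2)
Substituting knowns: -90.395 = 0.5·rho·(5.401² − 14.49²)/1000
Solving for rho: rho = 2·(-90.395·1000)/(5.401² − 14.49²) = 1000 kg/m³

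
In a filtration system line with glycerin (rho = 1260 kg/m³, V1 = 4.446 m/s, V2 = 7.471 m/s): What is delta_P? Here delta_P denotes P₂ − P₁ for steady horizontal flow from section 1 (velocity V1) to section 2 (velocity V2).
Formula: \Delta P = \frac{1}{2} \rho (V_1^2 - V_2^2)
delta_P = 0.5·1260·(4.446² − 7.471²)/1000 = -22.71 kPa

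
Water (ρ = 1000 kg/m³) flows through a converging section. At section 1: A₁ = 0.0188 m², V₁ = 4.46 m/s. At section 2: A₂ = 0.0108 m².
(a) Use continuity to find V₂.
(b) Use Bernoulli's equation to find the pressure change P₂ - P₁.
(a) Continuity: A₁V₁=A₂V₂ -> V₂=A₁V₁/A₂=0.0188*4.46/0.0108=7.76 m/s
(b) Bernoulli: P₂-P₁=0.5*rho*(V₁^2-V₂^2)/1000=0.5*1000*(4.46^2-7.76^2)/1000=-20.16 kPa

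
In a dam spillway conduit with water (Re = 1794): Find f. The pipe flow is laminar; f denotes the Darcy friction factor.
Formula: f = \frac{64}{Re}
f = 64/1794 = 0.03567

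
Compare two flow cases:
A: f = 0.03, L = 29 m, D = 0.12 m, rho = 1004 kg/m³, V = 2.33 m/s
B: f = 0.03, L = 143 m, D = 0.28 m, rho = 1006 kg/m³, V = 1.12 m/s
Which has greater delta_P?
delta_P(A) = 19.76 kPa, delta_P(B) = 9.667 kPa. Answer: A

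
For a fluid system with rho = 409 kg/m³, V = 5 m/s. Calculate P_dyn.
Formula: P_{dyn} = \frac{1}{2} \rho V^2
P_dyn = 0.5·409·5²/1000 = 5.112 kPa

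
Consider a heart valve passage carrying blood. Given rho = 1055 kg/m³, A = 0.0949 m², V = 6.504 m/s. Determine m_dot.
Formula: \dot{m} = \rho A V
m_dot = 1055·0.0949·6.504 = 651.2 kg/s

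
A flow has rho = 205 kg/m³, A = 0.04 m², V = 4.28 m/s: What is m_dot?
Formula: \dot{m} = \rho A V
m_dot = 205·0.04·4.28 = 35.1 kg/s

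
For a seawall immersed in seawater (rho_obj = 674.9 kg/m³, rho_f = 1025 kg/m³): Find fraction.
Formula: f_{sub} = \frac{\rho_{obj}}{\rho_f}
fraction = 674.9/1025 = 0.6584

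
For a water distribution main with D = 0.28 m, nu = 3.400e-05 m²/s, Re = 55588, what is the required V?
Formula: Re = \frac{V D}{\nu}
Substituting knowns: 55588 = V·0.28/3.400e-05
Solving for V: V = 55588·3.400e-05/0.28 = 6.75 m/s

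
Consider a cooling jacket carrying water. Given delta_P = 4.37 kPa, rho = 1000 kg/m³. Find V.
Formula: V = \sqrt{\frac{2 \Delta P}{\rho}}
V = √(2·(4.37·1000)/1000) = 2.956 m/s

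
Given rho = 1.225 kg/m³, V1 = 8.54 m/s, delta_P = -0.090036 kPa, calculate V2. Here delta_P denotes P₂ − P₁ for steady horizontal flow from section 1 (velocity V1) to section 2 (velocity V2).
Formula: \Delta P = \frac{1}{2} \rho (V_1^2 - V_2^2)
Substituting knowns: -0.090036 = 0.5·1.225·(8.54² − V2²)/1000
Solving for V2: V2 = √(8.54² − 2·(-0.090036·1000)/1.225) = 14.83 m/s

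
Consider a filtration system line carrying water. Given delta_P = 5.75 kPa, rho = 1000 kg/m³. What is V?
Formula: V = \sqrt{\frac{2 \Delta P}{\rho}}
V = √(2·(5.75·1000)/1000) = 3.391 m/s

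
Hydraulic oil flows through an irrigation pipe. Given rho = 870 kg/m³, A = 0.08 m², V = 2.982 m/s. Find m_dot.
Formula: \dot{m} = \rho A V
m_dot = 870·0.08·2.982 = 207.5 kg/s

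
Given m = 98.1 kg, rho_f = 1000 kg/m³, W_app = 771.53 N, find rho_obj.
Formula: W_{app} = mg\left(1 - \frac{\rho_f}{\rho_{obj}}\right)
Substituting knowns: 771.53 = 98.1·9.81·(1 − 1000/rho_obj)
Solving for rho_obj: rho_obj = 1000/(1 − 771.53/(98.1·9.81)) = 5043 kg/m³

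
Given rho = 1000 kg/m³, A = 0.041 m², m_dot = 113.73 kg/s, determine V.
Formula: \dot{m} = \rho A V
Substituting knowns: 113.73 = 1000·0.041·V
Solving for V: V = 113.73/(1000·0.041) = 2.774 m/s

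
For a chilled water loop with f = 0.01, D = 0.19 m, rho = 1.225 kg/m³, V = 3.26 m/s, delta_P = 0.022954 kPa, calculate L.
Formula: \Delta P = f \frac{L}{D} \frac{\rho V^2}{2}
Substituting knowns: 0.022954 = 0.01·(L/0.19)·0.5·1.225·3.26²/1000
Solving for L: L = (0.022954·1000)·0.19/(0.01·0.5·1.225·3.26²) = 67 m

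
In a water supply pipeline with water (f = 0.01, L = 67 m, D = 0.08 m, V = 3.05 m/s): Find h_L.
Formula: h_L = f \frac{L}{D} \frac{V^2}{2g}
h_L = 0.01·(67/0.08)·3.05²/(2·9.81) = 3.971 m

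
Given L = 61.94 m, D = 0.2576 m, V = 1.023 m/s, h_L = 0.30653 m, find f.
Formula: h_L = f \frac{L}{D} \frac{V^2}{2g}
Substituting knowns: 0.30653 = f·(61.94/0.2576)·1.023²/(2·9.81)
Solving for f: f = 0.30653·2·9.81/((61.94/0.2576)·1.023²) = 0.0239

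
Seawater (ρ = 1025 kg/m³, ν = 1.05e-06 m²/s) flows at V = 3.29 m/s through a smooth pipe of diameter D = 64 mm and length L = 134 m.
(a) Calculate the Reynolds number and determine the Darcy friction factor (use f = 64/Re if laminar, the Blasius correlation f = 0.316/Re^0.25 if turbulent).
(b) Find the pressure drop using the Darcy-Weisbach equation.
(a) Re = V·D/ν = 3.29·0.064/1.05e-06 = 200530 → turbulent (Re > 4000); f = 0.316/Re^0.25 = 0.316/200530^0.25 = 0.014933 (Blasius is strictly valid for Re ≲ 1e5; used here as the smooth-pipe estimate the problem specifies)
(b) Darcy-Weisbach: ΔP = f·(L/D)·½ρV²/1000 = 0.014933·(134/0.064)·½·1025·3.29²/1000 = 173.4 kPa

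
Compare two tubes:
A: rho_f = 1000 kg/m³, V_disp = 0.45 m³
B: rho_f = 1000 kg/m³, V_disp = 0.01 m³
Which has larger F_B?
F_B(A) = 4414 N, F_B(B) = 98.1 N. Answer: A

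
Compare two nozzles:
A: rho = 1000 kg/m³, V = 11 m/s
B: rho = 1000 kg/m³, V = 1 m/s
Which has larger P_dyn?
P_dyn(A) = 60.5 kPa, P_dyn(B) = 0.5 kPa. Answer: A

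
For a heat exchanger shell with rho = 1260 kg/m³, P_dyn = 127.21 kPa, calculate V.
Formula: P_{dyn} = \frac{1}{2} \rho V^2
Substituting knowns: 127.21 = 0.5·1260·V²/1000
Solving for V: V = √(2·(127.21·1000)/1260) = 14.21 m/s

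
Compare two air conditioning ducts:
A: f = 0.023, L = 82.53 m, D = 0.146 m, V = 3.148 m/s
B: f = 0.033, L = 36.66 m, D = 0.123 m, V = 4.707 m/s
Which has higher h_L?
h_L(A) = 6.567 m, h_L(B) = 11.11 m. Answer: B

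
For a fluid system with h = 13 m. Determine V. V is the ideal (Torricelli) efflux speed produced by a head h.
Formula: V = \sqrt{2 g h}
V = √(2·9.81·13) = 15.97 m/s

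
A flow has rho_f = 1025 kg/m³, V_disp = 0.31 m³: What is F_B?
Formula: F_B = \rho_f g V_{disp}
F_B = 1025·9.81·0.31 = 3117 N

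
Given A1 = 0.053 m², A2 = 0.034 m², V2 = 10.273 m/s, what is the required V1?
Formula: V_2 = \frac{A_1 V_1}{A_2}
Substituting knowns: 10.273 = 0.053·V1/0.034
Solving for V1: V1 = 10.273·0.034/0.053 = 6.59 m/s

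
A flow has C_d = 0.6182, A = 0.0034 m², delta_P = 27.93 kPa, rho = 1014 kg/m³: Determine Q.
Formula: Q = C_d A \sqrt{\frac{2 \Delta P}{\rho}}
Q = 0.6182·0.0034·√(2·(27.93·1000)/1014)·1000 = 15.6 L/s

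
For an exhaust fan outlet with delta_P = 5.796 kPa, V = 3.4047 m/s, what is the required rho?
Formula: V = \sqrt{\frac{2 \Delta P}{\rho}}
Substituting knowns: 3.4047 = √(2·(5.796·1000)/rho)
Solving for rho: rho = 2·(5.796·1000)/3.4047² = 1000 kg/m³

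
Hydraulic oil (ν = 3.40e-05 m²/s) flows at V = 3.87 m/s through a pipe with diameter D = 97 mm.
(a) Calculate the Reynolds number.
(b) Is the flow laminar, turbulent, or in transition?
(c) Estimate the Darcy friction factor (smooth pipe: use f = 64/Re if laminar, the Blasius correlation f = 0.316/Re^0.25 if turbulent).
(a) Re = V·D/ν = 3.87·0.097/3.40e-05 = 11041
(b) Flow regime: turbulent (Re > 4000)
(c) Friction factor: f = 0.316/Re^0.25 = 0.316/11041^0.25 = 0.03083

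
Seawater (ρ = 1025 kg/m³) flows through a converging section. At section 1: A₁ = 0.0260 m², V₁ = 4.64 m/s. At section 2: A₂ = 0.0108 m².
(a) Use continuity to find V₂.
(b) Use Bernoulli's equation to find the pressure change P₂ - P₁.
(a) Continuity: A₁V₁=A₂V₂ -> V₂=A₁V₁/A₂=0.0260*4.64/0.0108=11.17 m/s
(b) Bernoulli: P₂-P₁=0.5*rho*(V₁^2-V₂^2)/1000=0.5*1025*(4.64^2-11.17^2)/1000=-52.91 kPa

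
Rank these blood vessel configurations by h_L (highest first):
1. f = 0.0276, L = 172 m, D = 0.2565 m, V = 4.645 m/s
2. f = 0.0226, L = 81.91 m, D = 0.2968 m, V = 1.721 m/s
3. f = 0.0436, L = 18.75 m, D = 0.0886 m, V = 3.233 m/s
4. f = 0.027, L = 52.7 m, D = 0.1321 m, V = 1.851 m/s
Case 1: h_L = 20.35 m
Case 2: h_L = 0.9416 m
Case 3: h_L = 4.915 m
Case 4: h_L = 1.881 m
Ranking (highest first): 1, 3, 4, 2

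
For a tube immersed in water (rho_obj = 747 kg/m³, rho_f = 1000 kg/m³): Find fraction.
Formula: f_{sub} = \frac{\rho_{obj}}{\rho_f}
fraction = 747/1000 = 0.747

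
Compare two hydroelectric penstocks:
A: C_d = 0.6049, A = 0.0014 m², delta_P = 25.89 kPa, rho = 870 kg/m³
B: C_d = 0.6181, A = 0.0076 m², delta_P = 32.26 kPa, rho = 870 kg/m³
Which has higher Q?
Q(A) = 6.533 L/s, Q(B) = 40.45 L/s. Answer: B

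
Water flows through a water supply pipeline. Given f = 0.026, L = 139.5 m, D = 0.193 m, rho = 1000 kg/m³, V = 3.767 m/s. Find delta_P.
Formula: \Delta P = f \frac{L}{D} \frac{\rho V^2}{2}
delta_P = 0.026·(139.5/0.193)·0.5·1000·3.767²/1000 = 133.3 kPa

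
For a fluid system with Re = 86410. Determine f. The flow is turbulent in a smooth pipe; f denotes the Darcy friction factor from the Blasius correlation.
Formula: f = \frac{0.316}{Re^{0.25}}
f = 0.316/86410^0.25 = 0.01843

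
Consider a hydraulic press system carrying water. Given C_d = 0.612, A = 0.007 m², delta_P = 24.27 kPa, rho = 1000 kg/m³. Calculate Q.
Formula: Q = C_d A \sqrt{\frac{2 \Delta P}{\rho}}
Q = 0.612·0.007·√(2·(24.27·1000)/1000)·1000 = 29.85 L/s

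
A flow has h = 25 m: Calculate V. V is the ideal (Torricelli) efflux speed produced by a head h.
Formula: V = \sqrt{2 g h}
V = √(2·9.81·25) = 22.15 m/s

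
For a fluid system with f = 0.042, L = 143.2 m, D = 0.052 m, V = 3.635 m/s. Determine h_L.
Formula: h_L = f \frac{L}{D} \frac{V^2}{2g}
h_L = 0.042·(143.2/0.052)·3.635²/(2·9.81) = 77.89 m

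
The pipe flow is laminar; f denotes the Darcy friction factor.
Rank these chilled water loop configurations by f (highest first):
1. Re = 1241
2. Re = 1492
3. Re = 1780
Case 1: f = 0.05157
Case 2: f = 0.0429
Case 3: f = 0.03596
Ranking (highest first): 1, 2, 3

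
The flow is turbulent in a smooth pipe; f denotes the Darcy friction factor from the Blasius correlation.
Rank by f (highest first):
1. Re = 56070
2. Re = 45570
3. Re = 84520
Case 1: f = 0.02054
Case 2: f = 0.02163
Case 3: f = 0.01853
Ranking (highest first): 2, 1, 3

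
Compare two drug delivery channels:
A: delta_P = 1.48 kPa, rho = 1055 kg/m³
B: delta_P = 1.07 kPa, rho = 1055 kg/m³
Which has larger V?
V(A) = 1.675 m/s, V(B) = 1.424 m/s. Answer: A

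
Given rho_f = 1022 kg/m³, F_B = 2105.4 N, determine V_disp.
Formula: F_B = \rho_f g V_{disp}
Substituting knowns: 2105.4 = 1022·9.81·V_disp
Solving for V_disp: V_disp = 2105.4/(1022·9.81) = 0.21 m³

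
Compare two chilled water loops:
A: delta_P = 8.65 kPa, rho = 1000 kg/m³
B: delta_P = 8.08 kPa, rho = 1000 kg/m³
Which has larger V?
V(A) = 4.159 m/s, V(B) = 4.02 m/s. Answer: A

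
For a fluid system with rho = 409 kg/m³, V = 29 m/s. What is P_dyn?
Formula: P_{dyn} = \frac{1}{2} \rho V^2
P_dyn = 0.5·409·29²/1000 = 172 kPa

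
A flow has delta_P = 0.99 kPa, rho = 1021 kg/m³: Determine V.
Formula: V = \sqrt{\frac{2 \Delta P}{\rho}}
V = √(2·(0.99·1000)/1021) = 1.393 m/s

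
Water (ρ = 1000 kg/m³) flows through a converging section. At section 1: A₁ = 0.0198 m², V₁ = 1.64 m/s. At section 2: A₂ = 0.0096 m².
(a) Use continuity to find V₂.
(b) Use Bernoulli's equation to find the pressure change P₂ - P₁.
(a) Continuity: A₁V₁=A₂V₂ -> V₂=A₁V₁/A₂=0.0198*1.64/0.0096=3.38 m/s
(b) Bernoulli: P₂-P₁=0.5*rho*(V₁^2-V₂^2)/1000=0.5*1000*(1.64^2-3.38^2)/1000=-4.367 kPa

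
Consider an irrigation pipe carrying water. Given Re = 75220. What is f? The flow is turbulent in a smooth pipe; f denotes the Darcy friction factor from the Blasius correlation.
Formula: f = \frac{0.316}{Re^{0.25}}
f = 0.316/75220^0.25 = 0.01908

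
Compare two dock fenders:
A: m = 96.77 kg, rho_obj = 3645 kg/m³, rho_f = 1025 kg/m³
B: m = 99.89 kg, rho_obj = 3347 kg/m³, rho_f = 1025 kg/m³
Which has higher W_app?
W_app(A) = 682.4 N, W_app(B) = 679.8 N. Answer: A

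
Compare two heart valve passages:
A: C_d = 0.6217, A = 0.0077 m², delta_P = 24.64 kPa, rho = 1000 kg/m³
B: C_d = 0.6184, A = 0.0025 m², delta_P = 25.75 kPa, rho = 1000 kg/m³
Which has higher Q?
Q(A) = 33.61 L/s, Q(B) = 11.09 L/s. Answer: A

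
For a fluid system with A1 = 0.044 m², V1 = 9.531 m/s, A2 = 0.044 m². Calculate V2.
Formula: V_2 = \frac{A_1 V_1}{A_2}
V2 = 0.044·9.531/0.044 = 9.531 m/s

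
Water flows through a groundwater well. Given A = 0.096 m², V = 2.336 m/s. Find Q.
Formula: Q = A V
Q = 0.096·2.336·1000 = 224.3 L/s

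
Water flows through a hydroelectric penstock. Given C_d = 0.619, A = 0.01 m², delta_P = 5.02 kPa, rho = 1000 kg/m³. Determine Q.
Formula: Q = C_d A \sqrt{\frac{2 \Delta P}{\rho}}
Q = 0.619·0.01·√(2·(5.02·1000)/1000)·1000 = 19.61 L/s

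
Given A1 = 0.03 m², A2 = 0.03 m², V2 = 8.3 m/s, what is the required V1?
Formula: V_2 = \frac{A_1 V_1}{A_2}
Substituting knowns: 8.3 = 0.03·V1/0.03
Solving for V1: V1 = 8.3·0.03/0.03 = 8.3 m/s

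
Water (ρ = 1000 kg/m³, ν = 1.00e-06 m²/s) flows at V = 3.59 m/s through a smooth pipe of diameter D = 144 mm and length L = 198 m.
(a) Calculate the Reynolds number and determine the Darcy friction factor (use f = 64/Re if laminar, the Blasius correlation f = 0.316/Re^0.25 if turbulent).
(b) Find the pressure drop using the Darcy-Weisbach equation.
(a) Re = V·D/ν = 3.59·0.144/1.00e-06 = 516960 → turbulent (Re > 4000); f = 0.316/Re^0.25 = 0.316/516960^0.25 = 0.011785 (Blasius is strictly valid for Re ≲ 1e5; used here as the smooth-pipe estimate the problem specifies)
(b) Darcy-Weisbach: ΔP = f·(L/D)·½ρV²/1000 = 0.011785·(198/0.144)·½·1000·3.59²/1000 = 104.4 kPa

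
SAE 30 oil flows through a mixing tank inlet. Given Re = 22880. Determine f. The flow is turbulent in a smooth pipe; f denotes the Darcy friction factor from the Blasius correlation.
Formula: f = \frac{0.316}{Re^{0.25}}
f = 0.316/22880^0.25 = 0.02569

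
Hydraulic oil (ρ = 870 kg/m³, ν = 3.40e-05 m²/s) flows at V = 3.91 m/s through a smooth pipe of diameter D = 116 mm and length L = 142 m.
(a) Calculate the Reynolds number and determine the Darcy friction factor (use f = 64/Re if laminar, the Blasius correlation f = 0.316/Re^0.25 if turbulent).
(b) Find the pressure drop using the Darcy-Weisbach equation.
(a) Re = V·D/ν = 3.91·0.116/3.40e-05 = 13340 → turbulent (Re > 4000); f = 0.316/Re^0.25 = 0.316/13340^0.25 = 0.029403
(b) Darcy-Weisbach: ΔP = f·(L/D)·½ρV²/1000 = 0.029403·(142/0.116)·½·870·3.91²/1000 = 239.4 kPa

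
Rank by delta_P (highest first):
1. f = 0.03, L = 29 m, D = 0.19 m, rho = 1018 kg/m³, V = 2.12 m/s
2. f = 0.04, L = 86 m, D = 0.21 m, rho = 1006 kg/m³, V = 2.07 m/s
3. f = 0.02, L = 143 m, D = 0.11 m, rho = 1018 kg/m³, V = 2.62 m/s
Case 1: delta_P = 10.48 kPa
Case 2: delta_P = 35.31 kPa
Case 3: delta_P = 90.84 kPa
Ranking (highest first): 3, 2, 1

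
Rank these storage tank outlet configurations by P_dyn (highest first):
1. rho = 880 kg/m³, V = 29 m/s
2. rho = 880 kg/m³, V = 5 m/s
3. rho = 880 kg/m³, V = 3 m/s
Case 1: P_dyn = 370 kPa
Case 2: P_dyn = 11 kPa
Case 3: P_dyn = 3.96 kPa
Ranking (highest first): 1, 2, 3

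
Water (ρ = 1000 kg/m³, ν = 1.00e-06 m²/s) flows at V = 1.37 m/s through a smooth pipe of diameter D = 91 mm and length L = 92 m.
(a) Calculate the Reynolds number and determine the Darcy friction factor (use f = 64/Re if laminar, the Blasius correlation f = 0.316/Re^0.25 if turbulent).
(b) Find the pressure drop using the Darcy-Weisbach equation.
(a) Re = V·D/ν = 1.37·0.091/1.00e-06 = 124670 → turbulent (Re > 4000); f = 0.316/Re^0.25 = 0.316/124670^0.25 = 0.016817 (Blasius is strictly valid for Re ≲ 1e5; used here as the smooth-pipe estimate the problem specifies)
(b) Darcy-Weisbach: ΔP = f·(L/D)·½ρV²/1000 = 0.016817·(92/0.091)·½·1000·1.37²/1000 = 15.96 kPa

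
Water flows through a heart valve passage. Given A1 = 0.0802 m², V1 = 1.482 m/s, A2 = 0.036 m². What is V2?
Formula: V_2 = \frac{A_1 V_1}{A_2}
V2 = 0.0802·1.482/0.036 = 3.302 m/s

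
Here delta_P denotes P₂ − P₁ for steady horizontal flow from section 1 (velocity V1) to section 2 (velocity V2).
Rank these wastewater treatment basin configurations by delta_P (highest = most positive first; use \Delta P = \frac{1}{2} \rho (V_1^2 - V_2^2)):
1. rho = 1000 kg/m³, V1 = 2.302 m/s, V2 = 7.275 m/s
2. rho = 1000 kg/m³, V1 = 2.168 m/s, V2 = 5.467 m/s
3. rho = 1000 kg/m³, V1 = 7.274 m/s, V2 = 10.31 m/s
Case 1: delta_P = -23.81 kPa
Case 2: delta_P = -12.59 kPa
Case 3: delta_P = -26.69 kPa
Ranking (highest first): 2, 1, 3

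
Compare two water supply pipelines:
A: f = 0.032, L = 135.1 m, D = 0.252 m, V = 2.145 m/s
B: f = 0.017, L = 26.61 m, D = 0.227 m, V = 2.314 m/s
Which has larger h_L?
h_L(A) = 4.023 m, h_L(B) = 0.5439 m. Answer: A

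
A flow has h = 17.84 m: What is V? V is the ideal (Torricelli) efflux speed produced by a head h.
Formula: V = \sqrt{2 g h}
V = √(2·9.81·17.84) = 18.71 m/s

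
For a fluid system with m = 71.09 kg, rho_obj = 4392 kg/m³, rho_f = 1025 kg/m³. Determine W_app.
Formula: W_{app} = mg\left(1 - \frac{\rho_f}{\rho_{obj}}\right)
W_app = 71.09·9.81·(1 − 1025/4392) = 534.6 N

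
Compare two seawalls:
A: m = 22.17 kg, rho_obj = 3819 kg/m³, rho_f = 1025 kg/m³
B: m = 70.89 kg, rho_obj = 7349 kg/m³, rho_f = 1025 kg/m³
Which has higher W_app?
W_app(A) = 159.1 N, W_app(B) = 598.4 N. Answer: B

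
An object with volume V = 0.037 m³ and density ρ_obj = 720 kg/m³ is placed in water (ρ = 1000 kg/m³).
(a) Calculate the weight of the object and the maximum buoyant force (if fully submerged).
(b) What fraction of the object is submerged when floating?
(a) W=rho_obj*g*V=720*9.81*0.037=261.3 N; F_B(max)=rho*g*V=1000*9.81*0.037=363.0 N
(b) Floating fraction=rho_obj/rho=720/1000=0.720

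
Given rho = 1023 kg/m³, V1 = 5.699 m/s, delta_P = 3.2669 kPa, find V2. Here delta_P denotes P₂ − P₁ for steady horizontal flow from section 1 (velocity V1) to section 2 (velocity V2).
Formula: \Delta P = \frac{1}{2} \rho (V_1^2 - V_2^2)
Substituting knowns: 3.2669 = 0.5·1023·(5.699² − V2²)/1000
Solving for V2: V2 = √(5.699² − 2·(3.2669·1000)/1023) = 5.108 m/s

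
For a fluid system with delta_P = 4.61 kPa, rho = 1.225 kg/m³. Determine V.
Formula: V = \sqrt{\frac{2 \Delta P}{\rho}}
V = √(2·(4.61·1000)/1.225) = 86.76 m/s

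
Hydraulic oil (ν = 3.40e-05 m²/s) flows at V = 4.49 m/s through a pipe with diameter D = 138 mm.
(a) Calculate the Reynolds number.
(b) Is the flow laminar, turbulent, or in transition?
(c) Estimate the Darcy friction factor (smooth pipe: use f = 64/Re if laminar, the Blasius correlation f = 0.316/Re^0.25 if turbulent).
(a) Re = V·D/ν = 4.49·0.138/3.40e-05 = 18224
(b) Flow regime: turbulent (Re > 4000)
(c) Friction factor: f = 0.316/Re^0.25 = 0.316/18224^0.25 = 0.0272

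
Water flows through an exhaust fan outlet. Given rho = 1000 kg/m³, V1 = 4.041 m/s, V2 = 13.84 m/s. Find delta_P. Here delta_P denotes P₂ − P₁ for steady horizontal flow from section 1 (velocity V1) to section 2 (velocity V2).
Formula: \Delta P = \frac{1}{2} \rho (V_1^2 - V_2^2)
delta_P = 0.5·1000·(4.041² − 13.84²)/1000 = -87.61 kPa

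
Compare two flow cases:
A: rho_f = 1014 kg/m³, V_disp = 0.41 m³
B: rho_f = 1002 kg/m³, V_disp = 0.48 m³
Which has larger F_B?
F_B(A) = 4078 N, F_B(B) = 4718 N. Answer: B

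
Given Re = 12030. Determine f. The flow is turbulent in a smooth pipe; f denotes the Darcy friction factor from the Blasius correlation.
Formula: f = \frac{0.316}{Re^{0.25}}
f = 0.316/12030^0.25 = 0.03017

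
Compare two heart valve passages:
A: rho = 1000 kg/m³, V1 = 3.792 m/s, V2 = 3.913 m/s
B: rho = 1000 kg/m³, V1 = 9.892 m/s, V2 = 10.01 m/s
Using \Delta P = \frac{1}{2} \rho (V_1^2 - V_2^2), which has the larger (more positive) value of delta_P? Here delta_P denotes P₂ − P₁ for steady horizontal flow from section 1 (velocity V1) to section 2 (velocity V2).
delta_P(A) = -0.4662 kPa, delta_P(B) = -1.174 kPa. Answer: A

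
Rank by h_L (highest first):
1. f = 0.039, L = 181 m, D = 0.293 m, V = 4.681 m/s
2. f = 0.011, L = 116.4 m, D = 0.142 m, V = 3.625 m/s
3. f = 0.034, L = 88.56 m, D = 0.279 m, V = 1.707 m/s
Case 1: h_L = 26.91 m
Case 2: h_L = 6.039 m
Case 3: h_L = 1.603 m
Ranking (highest first): 1, 2, 3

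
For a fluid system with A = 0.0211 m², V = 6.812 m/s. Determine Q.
Formula: Q = A V
Q = 0.0211·6.812·1000 = 143.7 L/s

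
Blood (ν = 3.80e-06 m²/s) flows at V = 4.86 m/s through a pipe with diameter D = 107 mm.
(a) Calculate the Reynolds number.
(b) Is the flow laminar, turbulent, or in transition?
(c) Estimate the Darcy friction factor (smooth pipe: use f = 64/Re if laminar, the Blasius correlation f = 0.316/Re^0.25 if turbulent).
(a) Re = V·D/ν = 4.86·0.107/3.80e-06 = 136850
(b) Flow regime: turbulent (Re > 4000)
(c) Friction factor: f = 0.316/Re^0.25 = 0.316/136850^0.25 = 0.01643 (Blasius is strictly valid for Re ≲ 1e5; used here as the smooth-pipe estimate the problem specifies)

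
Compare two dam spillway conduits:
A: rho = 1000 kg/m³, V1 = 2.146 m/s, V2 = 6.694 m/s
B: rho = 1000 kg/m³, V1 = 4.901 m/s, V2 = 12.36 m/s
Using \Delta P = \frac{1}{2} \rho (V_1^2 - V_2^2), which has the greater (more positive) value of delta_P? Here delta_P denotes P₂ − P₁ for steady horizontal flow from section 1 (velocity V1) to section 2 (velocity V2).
delta_P(A) = -20.1 kPa, delta_P(B) = -64.37 kPa. Answer: A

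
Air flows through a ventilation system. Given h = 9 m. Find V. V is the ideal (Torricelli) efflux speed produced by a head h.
Formula: V = \sqrt{2 g h}
V = √(2·9.81·9) = 13.29 m/s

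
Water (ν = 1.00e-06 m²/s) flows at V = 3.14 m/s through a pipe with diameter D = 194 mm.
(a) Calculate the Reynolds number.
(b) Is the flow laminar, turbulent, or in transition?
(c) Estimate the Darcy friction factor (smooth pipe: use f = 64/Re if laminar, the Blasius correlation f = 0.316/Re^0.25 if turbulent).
(a) Re = V·D/ν = 3.14·0.194/1.00e-06 = 609160
(b) Flow regime: turbulent (Re > 4000)
(c) Friction factor: f = 0.316/Re^0.25 = 0.316/609160^0.25 = 0.01131 (Blasius is strictly valid for Re ≲ 1e5; used here as the smooth-pipe estimate the problem specifies)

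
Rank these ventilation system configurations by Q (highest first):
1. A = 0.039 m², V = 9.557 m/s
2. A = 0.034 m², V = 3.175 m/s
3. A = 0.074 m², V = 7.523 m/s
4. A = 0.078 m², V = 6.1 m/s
Case 1: Q = 372.7 L/s
Case 2: Q = 108 L/s
Case 3: Q = 556.7 L/s
Case 4: Q = 475.8 L/s
Ranking (highest first): 3, 4, 1, 2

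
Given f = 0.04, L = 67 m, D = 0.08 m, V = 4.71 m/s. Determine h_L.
Formula: h_L = f \frac{L}{D} \frac{V^2}{2g}
h_L = 0.04·(67/0.08)·4.71²/(2·9.81) = 37.88 m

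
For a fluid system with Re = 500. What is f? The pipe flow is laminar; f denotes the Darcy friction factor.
Formula: f = \frac{64}{Re}
f = 64/500 = 0.128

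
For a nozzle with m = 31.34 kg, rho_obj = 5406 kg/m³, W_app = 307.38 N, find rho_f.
Formula: W_{app} = mg\left(1 - \frac{\rho_f}{\rho_{obj}}\right)
Substituting knowns: 307.38 = 31.34·9.81·(1 − rho_f/5406)
Solving for rho_f: rho_f = 5406·(1 − 307.38/(31.34·9.81)) = 1.15 kg/m³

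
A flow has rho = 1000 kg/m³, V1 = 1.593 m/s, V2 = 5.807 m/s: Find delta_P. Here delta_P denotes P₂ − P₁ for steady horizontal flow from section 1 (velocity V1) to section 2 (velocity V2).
Formula: \Delta P = \frac{1}{2} \rho (V_1^2 - V_2^2)
delta_P = 0.5·1000·(1.593² − 5.807²)/1000 = -15.59 kPa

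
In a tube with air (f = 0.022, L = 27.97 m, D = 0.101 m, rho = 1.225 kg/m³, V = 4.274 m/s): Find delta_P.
Formula: \Delta P = f \frac{L}{D} \frac{\rho V^2}{2}
delta_P = 0.022·(27.97/0.101)·0.5·1.225·4.274²/1000 = 0.06817 kPa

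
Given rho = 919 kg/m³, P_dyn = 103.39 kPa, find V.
Formula: P_{dyn} = \frac{1}{2} \rho V^2
Substituting knowns: 103.39 = 0.5·919·V²/1000
Solving for V: V = √(2·(103.39·1000)/919) = 15 m/s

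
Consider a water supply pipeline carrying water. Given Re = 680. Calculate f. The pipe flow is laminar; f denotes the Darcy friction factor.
Formula: f = \frac{64}{Re}
f = 64/680 = 0.09412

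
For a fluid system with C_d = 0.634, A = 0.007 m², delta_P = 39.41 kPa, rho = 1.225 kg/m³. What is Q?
Formula: Q = C_d A \sqrt{\frac{2 \Delta P}{\rho}}
Q = 0.634·0.007·√(2·(39.41·1000)/1.225)·1000 = 1126 L/s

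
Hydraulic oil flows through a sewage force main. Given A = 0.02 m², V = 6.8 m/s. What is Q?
Formula: Q = A V
Q = 0.02·6.8·1000 = 136 L/s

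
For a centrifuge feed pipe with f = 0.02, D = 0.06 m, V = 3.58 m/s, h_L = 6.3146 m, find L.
Formula: h_L = f \frac{L}{D} \frac{V^2}{2g}
Substituting knowns: 6.3146 = 0.02·(L/0.06)·3.58²/(2·9.81)
Solving for L: L = 6.3146·2·9.81·0.06/(0.02·3.58²) = 29 m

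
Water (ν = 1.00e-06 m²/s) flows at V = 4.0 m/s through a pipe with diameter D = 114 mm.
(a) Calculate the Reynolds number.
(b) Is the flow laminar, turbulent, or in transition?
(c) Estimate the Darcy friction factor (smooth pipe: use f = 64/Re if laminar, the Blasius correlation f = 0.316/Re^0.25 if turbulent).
(a) Re = V·D/ν = 4.0·0.114/1.00e-06 = 456000
(b) Flow regime: turbulent (Re > 4000)
(c) Friction factor: f = 0.316/Re^0.25 = 0.316/456000^0.25 = 0.01216 (Blasius is strictly valid for Re ≲ 1e5; used here as the smooth-pipe estimate the problem specifies)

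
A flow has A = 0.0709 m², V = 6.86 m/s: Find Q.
Formula: Q = A V
Q = 0.0709·6.86·1000 = 486.4 L/s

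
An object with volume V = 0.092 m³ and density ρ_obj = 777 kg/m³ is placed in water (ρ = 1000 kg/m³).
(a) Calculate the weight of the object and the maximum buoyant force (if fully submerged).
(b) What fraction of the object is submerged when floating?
(a) W=rho_obj*g*V=777*9.81*0.092=701.3 N; F_B(max)=rho*g*V=1000*9.81*0.092=902.5 N
(b) Floating fraction=rho_obj/rho=777/1000=0.777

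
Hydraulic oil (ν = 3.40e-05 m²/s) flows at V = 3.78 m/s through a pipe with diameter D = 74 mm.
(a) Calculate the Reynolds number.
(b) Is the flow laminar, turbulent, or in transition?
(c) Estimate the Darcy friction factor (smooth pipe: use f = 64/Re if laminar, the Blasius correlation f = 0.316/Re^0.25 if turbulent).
(a) Re = V·D/ν = 3.78·0.074/3.40e-05 = 8227.1
(b) Flow regime: turbulent (Re > 4000)
(c) Friction factor: f = 0.316/Re^0.25 = 0.316/8227.1^0.25 = 0.03318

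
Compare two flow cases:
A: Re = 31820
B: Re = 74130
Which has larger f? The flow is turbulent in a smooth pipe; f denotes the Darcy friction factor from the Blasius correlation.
f(A) = 0.02366, f(B) = 0.01915. Answer: A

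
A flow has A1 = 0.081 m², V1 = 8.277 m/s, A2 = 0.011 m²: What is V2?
Formula: V_2 = \frac{A_1 V_1}{A_2}
V2 = 0.081·8.277/0.011 = 60.95 m/s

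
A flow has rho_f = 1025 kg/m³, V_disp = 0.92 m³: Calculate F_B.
Formula: F_B = \rho_f g V_{disp}
F_B = 1025·9.81·0.92 = 9251 N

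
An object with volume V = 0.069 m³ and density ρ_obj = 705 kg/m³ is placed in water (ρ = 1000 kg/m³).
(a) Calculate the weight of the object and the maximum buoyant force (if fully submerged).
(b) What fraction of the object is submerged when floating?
(a) W=rho_obj*g*V=705*9.81*0.069=477.2 N; F_B(max)=rho*g*V=1000*9.81*0.069=676.9 N
(b) Floating fraction=rho_obj/rho=705/1000=0.705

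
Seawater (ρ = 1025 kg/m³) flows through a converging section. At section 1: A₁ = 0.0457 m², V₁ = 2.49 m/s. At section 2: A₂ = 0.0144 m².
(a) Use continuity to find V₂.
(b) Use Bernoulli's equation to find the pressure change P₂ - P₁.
(a) Continuity: A₁V₁=A₂V₂ -> V₂=A₁V₁/A₂=0.0457*2.49/0.0144=7.90 m/s
(b) Bernoulli: P₂-P₁=0.5*rho*(V₁^2-V₂^2)/1000=0.5*1025*(2.49^2-7.90^2)/1000=-28.81 kPa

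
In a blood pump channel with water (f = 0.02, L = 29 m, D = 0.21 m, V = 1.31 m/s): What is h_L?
Formula: h_L = f \frac{L}{D} \frac{V^2}{2g}
h_L = 0.02·(29/0.21)·1.31²/(2·9.81) = 0.2416 m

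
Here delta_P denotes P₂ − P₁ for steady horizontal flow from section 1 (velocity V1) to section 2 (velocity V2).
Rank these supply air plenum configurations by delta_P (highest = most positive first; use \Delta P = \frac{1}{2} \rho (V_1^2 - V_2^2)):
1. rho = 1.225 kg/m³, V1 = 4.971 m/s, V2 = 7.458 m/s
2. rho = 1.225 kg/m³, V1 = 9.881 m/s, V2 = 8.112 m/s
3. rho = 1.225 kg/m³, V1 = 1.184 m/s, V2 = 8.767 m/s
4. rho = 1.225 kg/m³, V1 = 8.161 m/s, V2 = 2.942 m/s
Case 1: delta_P = -0.01893 kPa
Case 2: delta_P = 0.0195 kPa
Case 3: delta_P = -0.04622 kPa
Case 4: delta_P = 0.03549 kPa
Ranking (highest first): 4, 2, 1, 3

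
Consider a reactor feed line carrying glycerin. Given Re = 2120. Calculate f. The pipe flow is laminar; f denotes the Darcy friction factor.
Formula: f = \frac{64}{Re}
f = 64/2120 = 0.03019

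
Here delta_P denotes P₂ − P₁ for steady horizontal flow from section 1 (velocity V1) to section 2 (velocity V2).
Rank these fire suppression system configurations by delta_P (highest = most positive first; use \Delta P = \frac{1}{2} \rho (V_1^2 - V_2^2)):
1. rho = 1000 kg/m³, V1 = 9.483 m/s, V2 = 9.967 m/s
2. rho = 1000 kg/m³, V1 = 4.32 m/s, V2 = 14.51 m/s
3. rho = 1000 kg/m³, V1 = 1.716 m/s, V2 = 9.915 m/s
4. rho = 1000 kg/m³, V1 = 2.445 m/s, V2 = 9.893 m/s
Case 1: delta_P = -4.707 kPa
Case 2: delta_P = -95.94 kPa
Case 3: delta_P = -47.68 kPa
Case 4: delta_P = -45.95 kPa
Ranking (highest first): 1, 4, 3, 2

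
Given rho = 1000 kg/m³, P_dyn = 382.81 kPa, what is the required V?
Formula: P_{dyn} = \frac{1}{2} \rho V^2
Substituting knowns: 382.81 = 0.5·1000·V²/1000
Solving for V: V = √(2·(382.81·1000)/1000) = 27.67 m/s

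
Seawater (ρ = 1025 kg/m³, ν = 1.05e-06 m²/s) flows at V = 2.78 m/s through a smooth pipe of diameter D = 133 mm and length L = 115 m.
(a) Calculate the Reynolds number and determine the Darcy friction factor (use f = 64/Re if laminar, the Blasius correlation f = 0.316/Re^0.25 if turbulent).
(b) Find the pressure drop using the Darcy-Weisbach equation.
(a) Re = V·D/ν = 2.78·0.133/1.05e-06 = 352130 → turbulent (Re > 4000); f = 0.316/Re^0.25 = 0.316/352130^0.25 = 0.012972 (Blasius is strictly valid for Re ≲ 1e5; used here as the smooth-pipe estimate the problem specifies)
(b) Darcy-Weisbach: ΔP = f·(L/D)·½ρV²/1000 = 0.012972·(115/0.133)·½·1025·2.78²/1000 = 44.43 kPa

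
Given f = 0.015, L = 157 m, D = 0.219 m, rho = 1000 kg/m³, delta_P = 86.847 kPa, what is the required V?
Formula: \Delta P = f \frac{L}{D} \frac{\rho V^2}{2}
Substituting knowns: 86.847 = 0.015·(157/0.219)·0.5·1000·V²/1000
Solving for V: V = √((86.847·1000)/(0.015·(157/0.219)·0.5·1000)) = 4.019 m/s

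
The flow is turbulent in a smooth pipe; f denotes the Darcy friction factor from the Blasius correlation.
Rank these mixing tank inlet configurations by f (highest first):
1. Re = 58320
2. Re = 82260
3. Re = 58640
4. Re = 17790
Case 1: f = 0.02033
Case 2: f = 0.01866
Case 3: f = 0.02031
Case 4: f = 0.02736
Ranking (highest first): 4, 1, 3, 2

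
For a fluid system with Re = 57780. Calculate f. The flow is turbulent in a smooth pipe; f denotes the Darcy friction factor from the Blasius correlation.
Formula: f = \frac{0.316}{Re^{0.25}}
f = 0.316/57780^0.25 = 0.02038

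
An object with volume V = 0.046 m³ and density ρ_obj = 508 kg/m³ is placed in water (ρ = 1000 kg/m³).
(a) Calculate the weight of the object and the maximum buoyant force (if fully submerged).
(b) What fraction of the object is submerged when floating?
(a) W=rho_obj*g*V=508*9.81*0.046=229.2 N; F_B(max)=rho*g*V=1000*9.81*0.046=451.3 N
(b) Floating fraction=rho_obj/rho=508/1000=0.508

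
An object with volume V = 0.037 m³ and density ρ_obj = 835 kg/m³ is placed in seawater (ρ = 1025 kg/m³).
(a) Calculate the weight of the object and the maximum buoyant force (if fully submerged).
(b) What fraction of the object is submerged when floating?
(a) W=rho_obj*g*V=835*9.81*0.037=303.1 N; F_B(max)=rho*g*V=1025*9.81*0.037=372.0 N
(b) Floating fraction=rho_obj/rho=835/1025=0.815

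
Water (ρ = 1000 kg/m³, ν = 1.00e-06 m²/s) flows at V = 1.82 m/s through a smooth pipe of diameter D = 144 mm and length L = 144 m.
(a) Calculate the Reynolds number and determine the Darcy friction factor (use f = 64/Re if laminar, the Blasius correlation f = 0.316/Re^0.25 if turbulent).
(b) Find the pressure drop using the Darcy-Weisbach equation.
(a) Re = V·D/ν = 1.82·0.144/1.00e-06 = 262080 → turbulent (Re > 4000); f = 0.316/Re^0.25 = 0.316/262080^0.25 = 0.013966 (Blasius is strictly valid for Re ≲ 1e5; used here as the smooth-pipe estimate the problem specifies)
(b) Darcy-Weisbach: ΔP = f·(L/D)·½ρV²/1000 = 0.013966·(144/0.144)·½·1000·1.82²/1000 = 23.13 kPa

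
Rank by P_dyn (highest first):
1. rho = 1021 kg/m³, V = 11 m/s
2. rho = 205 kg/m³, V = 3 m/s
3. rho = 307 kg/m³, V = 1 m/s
Case 1: P_dyn = 61.77 kPa
Case 2: P_dyn = 0.9225 kPa
Case 3: P_dyn = 0.1535 kPa
Ranking (highest first): 1, 2, 3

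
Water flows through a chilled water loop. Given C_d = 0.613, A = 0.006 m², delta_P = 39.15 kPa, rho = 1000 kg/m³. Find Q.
Formula: Q = C_d A \sqrt{\frac{2 \Delta P}{\rho}}
Q = 0.613·0.006·√(2·(39.15·1000)/1000)·1000 = 32.55 L/s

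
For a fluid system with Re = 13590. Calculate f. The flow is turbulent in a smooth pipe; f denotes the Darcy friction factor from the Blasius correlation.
Formula: f = \frac{0.316}{Re^{0.25}}
f = 0.316/13590^0.25 = 0.02927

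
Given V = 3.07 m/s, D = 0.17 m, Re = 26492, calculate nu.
Formula: Re = \frac{V D}{\nu}
Substituting knowns: 26492 = 3.07·0.17/nu
Solving for nu: nu = 3.07·0.17/26492 = 1.970e-05 m²/s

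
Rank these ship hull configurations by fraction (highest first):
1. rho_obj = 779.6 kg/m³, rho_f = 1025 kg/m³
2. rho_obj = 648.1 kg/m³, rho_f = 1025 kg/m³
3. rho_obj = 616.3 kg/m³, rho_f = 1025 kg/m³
Case 1: fraction = 0.7606
Case 2: fraction = 0.6323
Case 3: fraction = 0.6013
Ranking (highest first): 1, 2, 3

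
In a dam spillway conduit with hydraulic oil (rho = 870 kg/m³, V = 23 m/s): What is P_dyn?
Formula: P_{dyn} = \frac{1}{2} \rho V^2
P_dyn = 0.5·870·23²/1000 = 230.1 kPa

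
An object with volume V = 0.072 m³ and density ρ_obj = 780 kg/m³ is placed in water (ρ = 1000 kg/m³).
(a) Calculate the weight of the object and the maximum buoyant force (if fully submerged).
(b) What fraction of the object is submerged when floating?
(a) W=rho_obj*g*V=780*9.81*0.072=550.9 N; F_B(max)=rho*g*V=1000*9.81*0.072=706.3 N
(b) Floating fraction=rho_obj/rho=780/1000=0.780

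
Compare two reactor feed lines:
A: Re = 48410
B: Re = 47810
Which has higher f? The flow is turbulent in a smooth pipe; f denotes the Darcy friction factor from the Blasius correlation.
f(A) = 0.0213, f(B) = 0.02137. Answer: B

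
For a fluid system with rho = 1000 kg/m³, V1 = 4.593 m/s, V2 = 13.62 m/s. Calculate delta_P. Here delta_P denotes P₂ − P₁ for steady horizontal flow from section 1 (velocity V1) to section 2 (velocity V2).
Formula: \Delta P = \frac{1}{2} \rho (V_1^2 - V_2^2)
delta_P = 0.5·1000·(4.593² − 13.62²)/1000 = -82.2 kPa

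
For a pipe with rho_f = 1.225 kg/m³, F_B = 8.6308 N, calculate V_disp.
Formula: F_B = \rho_f g V_{disp}
Substituting knowns: 8.6308 = 1.225·9.81·V_disp
Solving for V_disp: V_disp = 8.6308/(1.225·9.81) = 0.7182 m³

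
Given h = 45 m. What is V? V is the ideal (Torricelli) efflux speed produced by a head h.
Formula: V = \sqrt{2 g h}
V = √(2·9.81·45) = 29.71 m/s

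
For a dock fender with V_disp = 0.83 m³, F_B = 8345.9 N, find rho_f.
Formula: F_B = \rho_f g V_{disp}
Substituting knowns: 8345.9 = rho_f·9.81·0.83
Solving for rho_f: rho_f = 8345.9/(9.81·0.83) = 1025 kg/m³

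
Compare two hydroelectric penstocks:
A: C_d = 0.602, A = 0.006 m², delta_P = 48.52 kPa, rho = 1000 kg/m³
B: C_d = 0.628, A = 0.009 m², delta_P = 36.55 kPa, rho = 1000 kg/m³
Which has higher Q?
Q(A) = 35.58 L/s, Q(B) = 48.32 L/s. Answer: B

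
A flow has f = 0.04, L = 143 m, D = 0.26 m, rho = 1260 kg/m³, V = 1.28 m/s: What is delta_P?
Formula: \Delta P = f \frac{L}{D} \frac{\rho V^2}{2}
delta_P = 0.04·(143/0.26)·0.5·1260·1.28²/1000 = 22.71 kPa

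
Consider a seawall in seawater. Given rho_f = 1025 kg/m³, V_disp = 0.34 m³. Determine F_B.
Formula: F_B = \rho_f g V_{disp}
F_B = 1025·9.81·0.34 = 3419 N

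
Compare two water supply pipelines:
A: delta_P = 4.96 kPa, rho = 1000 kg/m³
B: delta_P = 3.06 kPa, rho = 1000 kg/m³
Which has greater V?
V(A) = 3.15 m/s, V(B) = 2.474 m/s. Answer: A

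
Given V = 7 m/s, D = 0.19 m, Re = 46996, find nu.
Formula: Re = \frac{V D}{\nu}
Substituting knowns: 46996 = 7·0.19/nu
Solving for nu: nu = 7·0.19/46996 = 2.830e-05 m²/s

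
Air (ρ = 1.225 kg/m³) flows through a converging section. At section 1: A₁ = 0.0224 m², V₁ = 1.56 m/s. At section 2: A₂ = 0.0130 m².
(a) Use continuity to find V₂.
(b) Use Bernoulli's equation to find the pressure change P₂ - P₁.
(a) Continuity: A₁V₁=A₂V₂ -> V₂=A₁V₁/A₂=0.0224*1.56/0.0130=2.69 m/s
(b) Bernoulli: P₂-P₁=0.5*rho*(V₁^2-V₂^2)/1000=0.5*1.225*(1.56^2-2.69^2)/1000=-0.002942 kPa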